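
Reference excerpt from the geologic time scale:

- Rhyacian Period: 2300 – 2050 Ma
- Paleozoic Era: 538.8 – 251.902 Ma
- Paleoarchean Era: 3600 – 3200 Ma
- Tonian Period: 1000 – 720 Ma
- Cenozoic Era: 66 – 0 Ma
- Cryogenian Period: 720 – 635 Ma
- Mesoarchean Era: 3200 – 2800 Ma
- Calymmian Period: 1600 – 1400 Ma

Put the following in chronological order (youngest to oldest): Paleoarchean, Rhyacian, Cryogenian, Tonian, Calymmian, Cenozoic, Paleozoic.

The oldest of these is Paleoarchean (starts 3600 Ma) and the youngest is Cenozoic (ends 0 Ma).
In between, by decreasing start age: Rhyacian (2300), Calymmian (1600), Tonian (1000), Cryogenian (720), Paleozoic (538.8).
Listing youngest first means reversing that sequence.

Cenozoic → Paleozoic → Cryogenian → Tonian → Calymmian → Rhyacian → Paleoarchean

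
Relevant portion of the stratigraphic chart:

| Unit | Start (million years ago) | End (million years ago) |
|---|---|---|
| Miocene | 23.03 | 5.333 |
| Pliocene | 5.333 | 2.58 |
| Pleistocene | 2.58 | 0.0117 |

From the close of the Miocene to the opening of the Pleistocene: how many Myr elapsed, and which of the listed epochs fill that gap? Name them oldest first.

End of Miocene = 5.333 Ma; start of Pleistocene = 2.58 Ma.
Gap = 5.333 − 2.58 = 2.753 Myr.
Epochs wholly inside 5.333–2.58 Ma: Pliocene (5.333–2.58).

2.753 million years; Pliocene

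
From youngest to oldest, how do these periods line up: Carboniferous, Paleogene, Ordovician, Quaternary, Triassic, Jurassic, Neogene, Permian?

Quaternary, Neogene, Paleogene, Jurassic, Triassic, Permian, Carboniferous, Ordovician

Era membership (oldest first within each) — Paleozoic: Ordovician, Carboniferous, Permian; Mesozoic: Triassic, Jurassic; Cenozoic: Paleogene, Neogene, Quaternary. Paleozoic precedes Mesozoic, which precedes Cenozoic. Concatenating the groups in that era order and then reversing gives youngest to oldest.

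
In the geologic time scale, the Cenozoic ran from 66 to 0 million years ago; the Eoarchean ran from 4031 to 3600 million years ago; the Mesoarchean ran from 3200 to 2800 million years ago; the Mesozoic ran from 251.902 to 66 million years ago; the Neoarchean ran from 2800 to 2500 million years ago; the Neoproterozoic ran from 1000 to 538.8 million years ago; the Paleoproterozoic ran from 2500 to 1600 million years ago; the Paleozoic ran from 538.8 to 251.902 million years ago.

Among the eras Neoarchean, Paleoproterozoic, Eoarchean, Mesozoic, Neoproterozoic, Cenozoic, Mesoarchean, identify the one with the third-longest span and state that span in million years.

Eoarchean, 431 million years

Durations: Neoarchean 300; Paleoproterozoic 900; Eoarchean 431; Mesozoic 185.902; Neoproterozoic 461.2; Cenozoic 66; Mesoarchean 400 Myr.
Sorted longest-first: Paleoproterozoic (900), Neoproterozoic (461.2), Eoarchean (431), Mesoarchean (400), Neoarchean (300), Mesozoic (185.902), Cenozoic (66).
The third longest is Eoarchean at 431 Myr.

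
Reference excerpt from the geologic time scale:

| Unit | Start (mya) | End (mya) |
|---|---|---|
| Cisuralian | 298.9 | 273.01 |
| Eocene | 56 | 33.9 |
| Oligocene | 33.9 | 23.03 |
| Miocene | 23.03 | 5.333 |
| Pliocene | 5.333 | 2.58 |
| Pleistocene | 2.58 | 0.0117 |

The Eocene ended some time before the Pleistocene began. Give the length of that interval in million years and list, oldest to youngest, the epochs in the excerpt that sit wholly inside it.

The Eocene closes at 33.9 Ma and the Pleistocene opens at 2.58 Ma, so the interval is 33.9 − 2.58 = 31.32 Myr.
An epoch fits inside if it starts at or after 33.9 Ma and ends at or before 2.58 Ma; oldest first that gives Oligocene, Miocene, Pliocene.

31.32 million years; Oligocene, Miocene, Pliocene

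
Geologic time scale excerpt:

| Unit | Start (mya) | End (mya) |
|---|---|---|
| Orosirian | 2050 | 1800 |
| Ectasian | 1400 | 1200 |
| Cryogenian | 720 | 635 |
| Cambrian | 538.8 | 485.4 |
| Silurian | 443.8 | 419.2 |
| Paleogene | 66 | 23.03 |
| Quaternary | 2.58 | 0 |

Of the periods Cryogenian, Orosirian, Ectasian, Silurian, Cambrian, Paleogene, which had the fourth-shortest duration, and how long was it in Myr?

Cryogenian, 85 million years

Start − end for each: Cryogenian 720 − 635 = 85; Orosirian 2050 − 1800 = 250; Ectasian 1400 − 1200 = 200; Silurian 443.8 − 419.2 = 24.6; Cambrian 538.8 − 485.4 = 53.4; Paleogene 66 − 23.03 = 42.97.
Ranking these from shortest: Silurian < Paleogene < Cambrian < Cryogenian < Ectasian < Orosirian.
Position 4 in that ranking is Cryogenian, which lasted 85 Myr.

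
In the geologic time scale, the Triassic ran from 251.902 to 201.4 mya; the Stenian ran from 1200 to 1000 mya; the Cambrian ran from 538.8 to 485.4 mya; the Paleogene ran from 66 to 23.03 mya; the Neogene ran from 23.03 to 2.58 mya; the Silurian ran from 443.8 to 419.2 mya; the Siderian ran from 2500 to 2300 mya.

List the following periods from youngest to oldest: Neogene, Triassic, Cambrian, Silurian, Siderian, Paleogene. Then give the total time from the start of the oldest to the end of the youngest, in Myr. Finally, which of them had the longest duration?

Neogene, Paleogene, Triassic, Silurian, Cambrian, Siderian; total span 2497.42 Myr; longest is Siderian

From the excerpt: Neogene 23.03–2.58; Triassic 251.902–201.4; Cambrian 538.8–485.4; Silurian 443.8–419.2; Siderian 2500–2300; Paleogene 66–23.03 (Ma).
Larger Ma is earlier, so the oldest is Siderian and the youngest is Neogene; youngest to oldest: Neogene, Paleogene, Triassic, Silurian, Cambrian, Siderian.
Oldest start 2500 minus youngest end 2.58 gives 2497.42 Myr overall.
Individual lengths (start − end): Paleogene 42.97; Neogene 20.45; Silurian 24.6; Siderian 200; Cambrian 53.4; Triassic 50.502. The largest is Siderian at 200 Myr.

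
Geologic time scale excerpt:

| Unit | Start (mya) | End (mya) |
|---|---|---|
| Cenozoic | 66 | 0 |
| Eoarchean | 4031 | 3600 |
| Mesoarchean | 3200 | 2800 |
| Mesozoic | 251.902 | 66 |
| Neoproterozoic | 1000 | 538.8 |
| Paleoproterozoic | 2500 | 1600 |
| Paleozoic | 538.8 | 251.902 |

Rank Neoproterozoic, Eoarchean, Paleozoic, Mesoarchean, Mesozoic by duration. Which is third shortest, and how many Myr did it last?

Mesoarchean, 400 million years

Start − end for each: Neoproterozoic 1000 − 538.8 = 461.2; Eoarchean 4031 − 3600 = 431; Paleozoic 538.8 − 251.902 = 286.898; Mesoarchean 3200 − 2800 = 400; Mesozoic 251.902 − 66 = 185.902.
Ranking these from shortest: Mesozoic < Paleozoic < Mesoarchean < Eoarchean < Neoproterozoic.
Position 3 in that ranking is Mesoarchean, which lasted 400 Myr.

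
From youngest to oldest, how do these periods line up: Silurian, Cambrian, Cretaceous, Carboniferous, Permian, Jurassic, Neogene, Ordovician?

Neogene, Cretaceous, Jurassic, Permian, Carboniferous, Silurian, Ordovician, Cambrian

Era membership (oldest first within each) — Paleozoic: Cambrian, Ordovician, Silurian, Carboniferous, Permian; Mesozoic: Jurassic, Cretaceous; Cenozoic: Neogene. Paleozoic precedes Mesozoic, which precedes Cenozoic. Concatenating the groups in that era order and then reversing gives youngest to oldest.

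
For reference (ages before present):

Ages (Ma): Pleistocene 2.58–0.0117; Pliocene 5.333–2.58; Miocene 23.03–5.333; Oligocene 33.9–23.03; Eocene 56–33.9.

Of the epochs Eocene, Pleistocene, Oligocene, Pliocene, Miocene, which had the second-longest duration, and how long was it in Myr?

Start − end for each: Eocene 56 − 33.9 = 22.1; Pleistocene 2.58 − 0.0117 = 2.5683; Oligocene 33.9 − 23.03 = 10.87; Pliocene 5.333 − 2.58 = 2.753; Miocene 23.03 − 5.333 = 17.697.
Ranking these from longest: Eocene > Miocene > Oligocene > Pliocene > Pleistocene.
Position 2 in that ranking is Miocene, which lasted 17.697 Myr.

Miocene, 17.697 million years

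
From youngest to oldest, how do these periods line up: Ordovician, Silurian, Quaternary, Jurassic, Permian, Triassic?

Era membership (oldest first within each) — Paleozoic: Ordovician, Silurian, Permian; Mesozoic: Triassic, Jurassic; Cenozoic: Quaternary. Paleozoic precedes Mesozoic, which precedes Cenozoic. Concatenating the groups in that era order and then reversing gives youngest to oldest.

Quaternary, Jurassic, Triassic, Permian, Silurian, Ordovician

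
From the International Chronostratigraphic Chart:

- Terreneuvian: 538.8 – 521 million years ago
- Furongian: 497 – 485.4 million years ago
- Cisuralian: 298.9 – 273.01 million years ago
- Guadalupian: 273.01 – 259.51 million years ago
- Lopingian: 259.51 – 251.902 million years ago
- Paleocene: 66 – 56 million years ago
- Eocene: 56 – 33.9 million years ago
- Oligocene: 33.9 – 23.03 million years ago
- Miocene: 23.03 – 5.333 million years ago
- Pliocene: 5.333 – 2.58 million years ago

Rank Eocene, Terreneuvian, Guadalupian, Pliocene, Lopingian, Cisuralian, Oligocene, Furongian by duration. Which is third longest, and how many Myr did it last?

Durations: Eocene 22.1; Terreneuvian 17.8; Guadalupian 13.5; Pliocene 2.753; Lopingian 7.608; Cisuralian 25.89; Oligocene 10.87; Furongian 11.6 Myr.
Sorted longest-first: Cisuralian (25.89), Eocene (22.1), Terreneuvian (17.8), Guadalupian (13.5), Furongian (11.6), Oligocene (10.87), Lopingian (7.608), Pliocene (2.753).
The third longest is Terreneuvian at 17.8 Myr.

Terreneuvian, 17.8 million years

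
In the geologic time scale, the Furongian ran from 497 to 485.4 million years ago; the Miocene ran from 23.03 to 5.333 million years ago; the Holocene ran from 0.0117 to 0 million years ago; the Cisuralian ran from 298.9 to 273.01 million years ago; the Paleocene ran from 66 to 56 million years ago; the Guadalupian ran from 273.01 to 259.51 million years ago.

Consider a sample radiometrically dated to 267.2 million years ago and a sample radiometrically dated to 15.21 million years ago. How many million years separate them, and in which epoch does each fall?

Elapsed time: 267.2 − 15.21 = 251.99 Myr.
267.2 Ma lies within 273.01–259.51 Ma: Guadalupian.
15.21 Ma lies within 23.03–5.333 Ma: Miocene.

251.99 million years apart; the first in the Guadalupian, the second in the Miocene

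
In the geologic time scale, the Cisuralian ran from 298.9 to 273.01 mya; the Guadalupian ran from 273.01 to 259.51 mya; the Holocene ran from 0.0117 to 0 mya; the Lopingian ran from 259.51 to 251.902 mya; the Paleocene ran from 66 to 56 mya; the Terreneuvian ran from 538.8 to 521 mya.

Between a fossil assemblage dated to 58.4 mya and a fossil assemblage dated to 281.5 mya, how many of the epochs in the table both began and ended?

281.5 Ma sits inside the Cisuralian (298.9–273.01) and 58.4 Ma inside the Paleocene (66–56); neither of those is wholly between the two dates.
The listed epochs lying completely between them are Guadalupian, Lopingian — 2 in all.

2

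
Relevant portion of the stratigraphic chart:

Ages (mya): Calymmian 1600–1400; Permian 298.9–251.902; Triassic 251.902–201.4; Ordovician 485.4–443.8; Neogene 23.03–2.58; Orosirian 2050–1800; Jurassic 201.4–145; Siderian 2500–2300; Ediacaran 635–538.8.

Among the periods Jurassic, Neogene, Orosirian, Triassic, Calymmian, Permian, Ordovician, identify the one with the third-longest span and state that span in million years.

Start − end for each: Jurassic 201.4 − 145 = 56.4; Neogene 23.03 − 2.58 = 20.45; Orosirian 2050 − 1800 = 250; Triassic 251.902 − 201.4 = 50.502; Calymmian 1600 − 1400 = 200; Permian 298.9 − 251.902 = 46.998; Ordovician 485.4 − 443.8 = 41.6.
Ranking these from longest: Orosirian > Calymmian > Jurassic > Triassic > Permian > Ordovician > Neogene.
Position 3 in that ranking is Jurassic, which lasted 56.4 Myr.

Jurassic, 56.4 million years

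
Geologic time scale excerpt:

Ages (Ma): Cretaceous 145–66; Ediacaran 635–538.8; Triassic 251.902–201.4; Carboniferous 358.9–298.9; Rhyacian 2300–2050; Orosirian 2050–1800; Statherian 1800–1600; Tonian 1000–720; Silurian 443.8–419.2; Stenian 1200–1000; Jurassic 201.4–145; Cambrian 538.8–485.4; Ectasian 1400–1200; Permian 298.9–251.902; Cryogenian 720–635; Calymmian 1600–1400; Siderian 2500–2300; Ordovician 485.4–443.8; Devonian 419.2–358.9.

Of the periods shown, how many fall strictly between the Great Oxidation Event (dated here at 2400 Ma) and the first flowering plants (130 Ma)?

17

The older date is 2400 Ma and the younger is 130 Ma.
Periods with start < 2400 and end > 130 Ma: Rhyacian (2300–2050), Orosirian (2050–1800), Statherian (1800–1600), Calymmian (1600–1400), Ectasian (1400–1200), Stenian (1200–1000), Tonian (1000–720), Cryogenian (720–635), Ediacaran (635–538.8), Cambrian (538.8–485.4), Ordovician (485.4–443.8), Silurian (443.8–419.2), Devonian (419.2–358.9), Carboniferous (358.9–298.9), Permian (298.9–251.902), Triassic (251.902–201.4), Jurassic (201.4–145).
That is 17 complete periods.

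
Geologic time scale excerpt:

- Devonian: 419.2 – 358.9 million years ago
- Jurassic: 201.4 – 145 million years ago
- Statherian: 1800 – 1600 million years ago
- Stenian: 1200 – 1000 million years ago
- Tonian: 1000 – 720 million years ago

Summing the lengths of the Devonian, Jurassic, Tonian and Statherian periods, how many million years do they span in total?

596.7 million years

Each duration: Devonian = 60.3; Jurassic = 56.4; Tonian = 280; Statherian = 200.
Sum: 60.3 + 56.4 + 280 + 200 = 596.7 Myr.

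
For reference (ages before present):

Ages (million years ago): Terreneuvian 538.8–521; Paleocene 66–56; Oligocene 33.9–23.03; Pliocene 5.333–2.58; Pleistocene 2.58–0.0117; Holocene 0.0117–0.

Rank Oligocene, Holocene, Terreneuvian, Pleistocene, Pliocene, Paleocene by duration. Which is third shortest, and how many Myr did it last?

Pliocene, 2.753 million years

Durations: Oligocene 10.87; Holocene 0.0117; Terreneuvian 17.8; Pleistocene 2.5683; Pliocene 2.753; Paleocene 10 Myr.
Sorted shortest-first: Holocene (0.0117), Pleistocene (2.5683), Pliocene (2.753), Paleocene (10), Oligocene (10.87), Terreneuvian (17.8).
The third shortest is Pliocene at 2.753 Myr.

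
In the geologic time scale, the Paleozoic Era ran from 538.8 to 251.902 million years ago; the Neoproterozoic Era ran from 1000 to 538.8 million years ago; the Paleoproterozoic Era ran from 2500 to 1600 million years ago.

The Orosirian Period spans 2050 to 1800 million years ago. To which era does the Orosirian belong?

Paleoproterozoic

The Orosirian (2050–1800 Ma) lies entirely within 2500–1600 Ma, the Paleoproterozoic Era.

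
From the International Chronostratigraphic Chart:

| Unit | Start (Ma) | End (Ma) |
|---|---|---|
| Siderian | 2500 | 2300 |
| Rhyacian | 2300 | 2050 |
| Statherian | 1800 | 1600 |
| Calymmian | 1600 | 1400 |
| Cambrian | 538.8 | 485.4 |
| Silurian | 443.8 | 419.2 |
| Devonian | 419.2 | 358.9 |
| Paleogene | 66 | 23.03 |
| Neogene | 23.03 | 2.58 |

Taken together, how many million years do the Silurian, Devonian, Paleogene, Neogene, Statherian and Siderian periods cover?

Each duration: Silurian = 24.6; Devonian = 60.3; Paleogene = 42.97; Neogene = 20.45; Statherian = 200; Siderian = 200.
Sum: 24.6 + 60.3 + 42.97 + 20.45 + 200 + 200 = 548.32 Myr.

548.32 million years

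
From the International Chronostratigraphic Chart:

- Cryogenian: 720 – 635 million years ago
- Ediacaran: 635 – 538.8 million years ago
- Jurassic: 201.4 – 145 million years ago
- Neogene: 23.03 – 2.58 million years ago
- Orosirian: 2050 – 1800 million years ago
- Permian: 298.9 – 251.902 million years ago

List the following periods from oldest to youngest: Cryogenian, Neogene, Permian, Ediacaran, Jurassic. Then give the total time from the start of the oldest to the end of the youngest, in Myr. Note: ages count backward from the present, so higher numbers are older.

Start ages (Ma): Cryogenian 720, Ediacaran 635, Permian 298.9, Jurassic 201.4, Neogene 23.03.
Ordered oldest to youngest: Cryogenian, Ediacaran, Permian, Jurassic, Neogene.
Span = 720 − 2.58 = 717.42 Myr.

Cryogenian, Ediacaran, Permian, Jurassic, Neogene; total span 717.42 Myr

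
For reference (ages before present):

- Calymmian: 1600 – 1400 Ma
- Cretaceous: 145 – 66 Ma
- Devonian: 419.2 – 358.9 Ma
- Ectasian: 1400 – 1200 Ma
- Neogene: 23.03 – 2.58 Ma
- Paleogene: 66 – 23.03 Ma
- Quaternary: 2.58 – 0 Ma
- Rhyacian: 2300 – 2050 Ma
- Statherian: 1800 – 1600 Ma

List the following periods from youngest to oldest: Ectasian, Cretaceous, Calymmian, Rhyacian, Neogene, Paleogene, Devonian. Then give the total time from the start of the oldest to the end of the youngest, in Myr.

Start ages (Ma): Rhyacian 2300, Calymmian 1600, Ectasian 1400, Devonian 419.2, Cretaceous 145, Paleogene 66, Neogene 23.03.
Ordered youngest to oldest: Neogene, Paleogene, Cretaceous, Devonian, Ectasian, Calymmian, Rhyacian.
Span = 2300 − 2.58 = 2297.42 Myr.

Neogene, Paleogene, Cretaceous, Devonian, Ectasian, Calymmian, Rhyacian; total span 2297.42 Myr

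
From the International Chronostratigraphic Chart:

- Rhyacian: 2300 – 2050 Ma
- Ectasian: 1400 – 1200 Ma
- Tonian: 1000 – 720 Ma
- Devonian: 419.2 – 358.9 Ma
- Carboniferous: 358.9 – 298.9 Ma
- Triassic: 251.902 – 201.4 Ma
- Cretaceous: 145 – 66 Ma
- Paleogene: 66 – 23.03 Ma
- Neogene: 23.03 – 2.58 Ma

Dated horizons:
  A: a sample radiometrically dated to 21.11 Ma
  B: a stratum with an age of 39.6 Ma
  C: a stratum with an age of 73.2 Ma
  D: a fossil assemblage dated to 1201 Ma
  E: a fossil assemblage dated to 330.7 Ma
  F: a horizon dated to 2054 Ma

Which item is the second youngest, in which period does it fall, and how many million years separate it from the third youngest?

Sorted youngest-first by Ma: A (21.11), B (39.6), C (73.2), E (330.7), D (1201), F (2054).
The second youngest is B at 39.6 Ma, which lies in 66–23.03 Ma: the Paleogene.
The third youngest is C at 73.2 Ma; separation = |39.6 − 73.2| = 33.6 Myr.

B, in the Paleogene; 33.6 million years to C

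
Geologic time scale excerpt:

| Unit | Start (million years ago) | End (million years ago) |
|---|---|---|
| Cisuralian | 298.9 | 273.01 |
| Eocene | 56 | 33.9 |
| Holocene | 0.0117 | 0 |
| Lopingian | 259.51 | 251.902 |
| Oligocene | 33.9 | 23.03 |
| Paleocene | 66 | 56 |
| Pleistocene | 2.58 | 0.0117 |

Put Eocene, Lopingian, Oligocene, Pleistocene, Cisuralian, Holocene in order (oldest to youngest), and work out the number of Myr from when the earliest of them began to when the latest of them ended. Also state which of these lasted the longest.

Cisuralian, Lopingian, Eocene, Oligocene, Pleistocene, Holocene; total span 298.9 Myr; longest is Cisuralian

Start ages (Ma): Cisuralian 298.9, Lopingian 259.51, Eocene 56, Oligocene 33.9, Pleistocene 2.58, Holocene 0.0117.
Ordered oldest to youngest: Cisuralian, Lopingian, Eocene, Oligocene, Pleistocene, Holocene.
Span = 298.9 − 0 = 298.9 Myr.
Durations: Cisuralian 25.89, Oligocene 10.87, Holocene 0.0117, Lopingian 7.608, Eocene 22.1, Pleistocene 2.5683 → longest is Cisuralian (25.89 Myr).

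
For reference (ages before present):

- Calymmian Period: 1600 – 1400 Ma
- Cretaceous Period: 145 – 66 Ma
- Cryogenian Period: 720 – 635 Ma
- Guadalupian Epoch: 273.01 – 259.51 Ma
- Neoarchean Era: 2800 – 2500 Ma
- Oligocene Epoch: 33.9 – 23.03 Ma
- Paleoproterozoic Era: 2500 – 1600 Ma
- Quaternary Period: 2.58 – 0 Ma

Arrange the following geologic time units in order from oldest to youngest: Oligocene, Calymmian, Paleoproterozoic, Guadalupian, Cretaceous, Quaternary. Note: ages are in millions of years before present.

Paleoproterozoic, Calymmian, Guadalupian, Cretaceous, Oligocene, Quaternary

Sorting by start age (descending Ma, since larger Ma = older): Paleoproterozoic start 2500, Calymmian start 1600, Guadalupian start 273.01, Cretaceous start 145, Oligocene start 33.9, Quaternary start 2.58.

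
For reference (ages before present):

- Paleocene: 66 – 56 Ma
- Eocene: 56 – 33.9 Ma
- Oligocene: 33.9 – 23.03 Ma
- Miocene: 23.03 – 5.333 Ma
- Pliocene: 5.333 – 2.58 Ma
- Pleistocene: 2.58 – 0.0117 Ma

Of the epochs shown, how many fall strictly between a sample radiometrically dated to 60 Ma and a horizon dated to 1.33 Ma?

The older date is 60 Ma and the younger is 1.33 Ma.
Epochs with start < 60 and end > 1.33 Ma: Eocene (56–33.9), Oligocene (33.9–23.03), Miocene (23.03–5.333), Pliocene (5.333–2.58).
That is 4 complete epochs.

4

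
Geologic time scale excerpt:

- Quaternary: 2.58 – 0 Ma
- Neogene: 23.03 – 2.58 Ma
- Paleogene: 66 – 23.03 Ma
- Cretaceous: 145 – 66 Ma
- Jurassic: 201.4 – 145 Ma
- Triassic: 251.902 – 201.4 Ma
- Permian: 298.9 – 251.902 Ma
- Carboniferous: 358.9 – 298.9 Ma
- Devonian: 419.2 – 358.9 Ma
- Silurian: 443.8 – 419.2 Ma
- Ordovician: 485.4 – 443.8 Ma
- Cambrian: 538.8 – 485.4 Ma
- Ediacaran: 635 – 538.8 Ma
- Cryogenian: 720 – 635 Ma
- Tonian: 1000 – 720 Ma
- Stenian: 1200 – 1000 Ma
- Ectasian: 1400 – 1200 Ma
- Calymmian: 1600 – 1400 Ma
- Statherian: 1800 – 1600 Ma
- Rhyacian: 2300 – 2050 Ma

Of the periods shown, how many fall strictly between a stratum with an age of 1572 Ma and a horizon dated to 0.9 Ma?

16

1572 Ma sits inside the Calymmian (1600–1400) and 0.9 Ma inside the Quaternary (2.58–0); neither of those is wholly between the two dates.
The listed periods lying completely between them are Ectasian, Stenian, Tonian, Cryogenian, Ediacaran, Cambrian, Ordovician, Silurian, Devonian, Carboniferous, Permian, Triassic, Jurassic, Cretaceous, Paleogene, Neogene — 16 in all.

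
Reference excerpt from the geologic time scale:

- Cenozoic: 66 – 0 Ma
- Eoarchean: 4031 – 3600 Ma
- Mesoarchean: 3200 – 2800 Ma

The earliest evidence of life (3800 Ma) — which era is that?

3800 Ma lies between 4031 and 3600 Ma, so it falls in the Eoarchean.

Eoarchean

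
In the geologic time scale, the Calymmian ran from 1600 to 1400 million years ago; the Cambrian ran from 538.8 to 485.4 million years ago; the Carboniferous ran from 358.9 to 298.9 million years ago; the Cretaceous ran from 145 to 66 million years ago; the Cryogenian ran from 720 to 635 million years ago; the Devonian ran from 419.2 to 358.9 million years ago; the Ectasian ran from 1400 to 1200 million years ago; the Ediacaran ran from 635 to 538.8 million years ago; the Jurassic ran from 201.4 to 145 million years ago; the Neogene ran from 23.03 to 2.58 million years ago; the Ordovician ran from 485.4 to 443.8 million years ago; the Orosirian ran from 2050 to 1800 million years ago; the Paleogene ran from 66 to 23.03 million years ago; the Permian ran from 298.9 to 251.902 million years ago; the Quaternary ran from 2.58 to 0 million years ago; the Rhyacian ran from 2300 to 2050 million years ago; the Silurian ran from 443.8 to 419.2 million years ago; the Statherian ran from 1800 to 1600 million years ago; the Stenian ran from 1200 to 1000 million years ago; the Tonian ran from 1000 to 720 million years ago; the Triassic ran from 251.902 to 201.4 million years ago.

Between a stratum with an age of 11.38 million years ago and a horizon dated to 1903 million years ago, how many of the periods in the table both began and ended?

The older date is 1903 Ma and the younger is 11.38 Ma.
Periods with start < 1903 and end > 11.38 Ma: Statherian (1800–1600), Calymmian (1600–1400), Ectasian (1400–1200), Stenian (1200–1000), Tonian (1000–720), Cryogenian (720–635), Ediacaran (635–538.8), Cambrian (538.8–485.4), Ordovician (485.4–443.8), Silurian (443.8–419.2), Devonian (419.2–358.9), Carboniferous (358.9–298.9), Permian (298.9–251.902), Triassic (251.902–201.4), Jurassic (201.4–145), Cretaceous (145–66), Paleogene (66–23.03).
That is 17 complete periods.

17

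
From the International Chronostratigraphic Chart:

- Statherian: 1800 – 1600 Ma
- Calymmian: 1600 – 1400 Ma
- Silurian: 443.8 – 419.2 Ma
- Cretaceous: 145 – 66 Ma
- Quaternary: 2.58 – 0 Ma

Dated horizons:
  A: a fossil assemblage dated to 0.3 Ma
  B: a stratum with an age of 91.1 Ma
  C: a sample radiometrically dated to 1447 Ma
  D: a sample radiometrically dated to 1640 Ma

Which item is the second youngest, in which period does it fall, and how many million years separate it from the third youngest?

Smaller Ma means younger, so youngest first: A 0.3 < B 91.1 < C 1447 < D 1640.
Counting 2 along gives B (91.1 Ma); the excerpt puts that inside the Cretaceous, 145–66 Ma.
Next in line is C (1447 Ma), and 1447 − 91.1 = 1355.9 Myr.

B, in the Cretaceous; 1355.9 million years to C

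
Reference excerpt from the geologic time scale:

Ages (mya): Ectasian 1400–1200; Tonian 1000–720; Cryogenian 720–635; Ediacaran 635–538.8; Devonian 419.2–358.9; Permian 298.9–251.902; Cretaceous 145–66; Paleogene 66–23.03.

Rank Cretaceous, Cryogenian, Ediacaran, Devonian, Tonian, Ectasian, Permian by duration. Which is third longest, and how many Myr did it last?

Ediacaran, 96.2 million years

Durations: Cretaceous 79; Cryogenian 85; Ediacaran 96.2; Devonian 60.3; Tonian 280; Ectasian 200; Permian 46.998 Myr.
Sorted longest-first: Tonian (280), Ectasian (200), Ediacaran (96.2), Cryogenian (85), Cretaceous (79), Devonian (60.3), Permian (46.998).
The third longest is Ediacaran at 96.2 Myr.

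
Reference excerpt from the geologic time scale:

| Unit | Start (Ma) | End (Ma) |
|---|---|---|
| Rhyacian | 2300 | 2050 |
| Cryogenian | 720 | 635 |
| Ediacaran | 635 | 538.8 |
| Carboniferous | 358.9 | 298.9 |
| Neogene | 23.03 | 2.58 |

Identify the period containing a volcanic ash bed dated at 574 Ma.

Ediacaran

574 Ma lies between 635 and 538.8 Ma, so it falls in the Ediacaran.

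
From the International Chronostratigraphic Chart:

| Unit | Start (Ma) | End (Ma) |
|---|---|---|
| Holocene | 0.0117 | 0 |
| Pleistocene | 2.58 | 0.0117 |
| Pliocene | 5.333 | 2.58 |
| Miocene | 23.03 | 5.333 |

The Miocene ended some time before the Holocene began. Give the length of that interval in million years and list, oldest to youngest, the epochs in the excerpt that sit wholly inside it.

5.3213 million years; Pliocene, Pleistocene

End of Miocene = 5.333 Ma; start of Holocene = 0.0117 Ma.
Gap = 5.333 − 0.0117 = 5.3213 Myr.
Epochs wholly inside 5.333–0.0117 Ma: Pliocene (5.333–2.58), Pleistocene (2.58–0.0117).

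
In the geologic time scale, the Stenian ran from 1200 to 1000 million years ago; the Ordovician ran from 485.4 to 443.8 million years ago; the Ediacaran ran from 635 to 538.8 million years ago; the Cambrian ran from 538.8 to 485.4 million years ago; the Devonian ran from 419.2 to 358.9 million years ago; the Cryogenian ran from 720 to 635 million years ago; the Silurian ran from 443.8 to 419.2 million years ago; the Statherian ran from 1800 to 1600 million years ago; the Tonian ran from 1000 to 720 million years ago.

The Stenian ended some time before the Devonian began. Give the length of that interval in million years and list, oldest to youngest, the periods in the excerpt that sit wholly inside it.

580.8 million years; Tonian, Cryogenian, Ediacaran, Cambrian, Ordovician, Silurian

The Stenian closes at 1000 Ma and the Devonian opens at 419.2 Ma, so the interval is 1000 − 419.2 = 580.8 Myr.
A period fits inside if it starts at or after 1000 Ma and ends at or before 419.2 Ma; oldest first that gives Tonian, Cryogenian, Ediacaran, Cambrian, Ordovician, Silurian.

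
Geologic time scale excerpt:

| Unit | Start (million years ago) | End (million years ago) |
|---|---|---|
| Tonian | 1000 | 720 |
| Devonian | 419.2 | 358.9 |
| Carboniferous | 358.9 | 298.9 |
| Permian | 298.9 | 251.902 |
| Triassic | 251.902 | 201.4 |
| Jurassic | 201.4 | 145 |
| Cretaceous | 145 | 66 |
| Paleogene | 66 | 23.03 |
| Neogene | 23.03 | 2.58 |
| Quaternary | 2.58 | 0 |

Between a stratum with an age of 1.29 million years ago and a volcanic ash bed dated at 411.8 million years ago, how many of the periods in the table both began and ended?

The older date is 411.8 Ma and the younger is 1.29 Ma.
Periods with start < 411.8 and end > 1.29 Ma: Carboniferous (358.9–298.9), Permian (298.9–251.902), Triassic (251.902–201.4), Jurassic (201.4–145), Cretaceous (145–66), Paleogene (66–23.03), Neogene (23.03–2.58).
That is 7 complete periods.

7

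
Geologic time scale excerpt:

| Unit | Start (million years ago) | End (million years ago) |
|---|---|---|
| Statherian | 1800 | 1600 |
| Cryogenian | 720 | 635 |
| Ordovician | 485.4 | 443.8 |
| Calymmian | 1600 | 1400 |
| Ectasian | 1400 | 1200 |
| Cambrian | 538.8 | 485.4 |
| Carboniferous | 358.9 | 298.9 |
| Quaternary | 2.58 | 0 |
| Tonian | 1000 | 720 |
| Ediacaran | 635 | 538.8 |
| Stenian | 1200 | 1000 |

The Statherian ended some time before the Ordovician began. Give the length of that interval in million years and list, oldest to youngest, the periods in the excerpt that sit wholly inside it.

1114.6 million years; Calymmian, Ectasian, Stenian, Tonian, Cryogenian, Ediacaran, Cambrian

End of Statherian = 1600 Ma; start of Ordovician = 485.4 Ma.
Gap = 1600 − 485.4 = 1114.6 Myr.
Periods wholly inside 1600–485.4 Ma: Calymmian (1600–1400), Ectasian (1400–1200), Stenian (1200–1000), Tonian (1000–720), Cryogenian (720–635), Ediacaran (635–538.8), Cambrian (538.8–485.4).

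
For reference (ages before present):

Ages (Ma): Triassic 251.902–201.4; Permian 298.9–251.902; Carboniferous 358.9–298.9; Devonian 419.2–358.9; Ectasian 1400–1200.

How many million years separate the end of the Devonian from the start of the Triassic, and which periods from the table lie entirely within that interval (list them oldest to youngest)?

106.998 million years; Carboniferous, Permian

The Devonian closes at 358.9 Ma and the Triassic opens at 251.902 Ma, so the interval is 358.9 − 251.902 = 106.998 Myr.
A period fits inside if it starts at or after 358.9 Ma and ends at or before 251.902 Ma; oldest first that gives Carboniferous, Permian.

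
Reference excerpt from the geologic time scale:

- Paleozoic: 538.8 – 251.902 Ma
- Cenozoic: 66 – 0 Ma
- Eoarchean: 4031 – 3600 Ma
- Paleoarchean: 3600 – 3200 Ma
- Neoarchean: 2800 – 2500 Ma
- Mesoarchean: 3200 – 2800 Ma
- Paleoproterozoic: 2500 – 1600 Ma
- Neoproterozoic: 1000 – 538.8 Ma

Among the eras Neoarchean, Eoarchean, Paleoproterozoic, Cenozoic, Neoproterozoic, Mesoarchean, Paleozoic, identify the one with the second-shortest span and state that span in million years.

Start − end for each: Neoarchean 2800 − 2500 = 300; Eoarchean 4031 − 3600 = 431; Paleoproterozoic 2500 − 1600 = 900; Cenozoic 66 − 0 = 66; Neoproterozoic 1000 − 538.8 = 461.2; Mesoarchean 3200 − 2800 = 400; Paleozoic 538.8 − 251.902 = 286.898.
Ranking these from shortest: Cenozoic < Paleozoic < Neoarchean < Mesoarchean < Eoarchean < Neoproterozoic < Paleoproterozoic.
Position 2 in that ranking is Paleozoic, which lasted 286.898 Myr.

Paleozoic, 286.898 million years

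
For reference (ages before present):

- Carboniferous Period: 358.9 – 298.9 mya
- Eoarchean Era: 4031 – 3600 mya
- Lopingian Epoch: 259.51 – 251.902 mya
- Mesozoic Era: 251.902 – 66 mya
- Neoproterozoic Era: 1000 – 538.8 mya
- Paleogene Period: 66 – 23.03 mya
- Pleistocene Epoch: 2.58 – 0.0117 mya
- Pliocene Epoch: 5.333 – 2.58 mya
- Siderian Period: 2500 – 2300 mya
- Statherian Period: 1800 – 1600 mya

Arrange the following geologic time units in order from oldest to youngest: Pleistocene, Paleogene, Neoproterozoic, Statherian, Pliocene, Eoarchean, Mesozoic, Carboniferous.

Eoarchean, then Statherian, then Neoproterozoic, then Carboniferous, then Mesozoic, then Paleogene, then Pliocene, then Pleistocene

The oldest of these is Eoarchean (starts 4031 Ma) and the youngest is Pleistocene (ends 0.0117 Ma).
In between, by decreasing start age: Statherian (1800), Neoproterozoic (1000), Carboniferous (358.9), Mesozoic (251.902), Paleogene (66), Pliocene (5.333).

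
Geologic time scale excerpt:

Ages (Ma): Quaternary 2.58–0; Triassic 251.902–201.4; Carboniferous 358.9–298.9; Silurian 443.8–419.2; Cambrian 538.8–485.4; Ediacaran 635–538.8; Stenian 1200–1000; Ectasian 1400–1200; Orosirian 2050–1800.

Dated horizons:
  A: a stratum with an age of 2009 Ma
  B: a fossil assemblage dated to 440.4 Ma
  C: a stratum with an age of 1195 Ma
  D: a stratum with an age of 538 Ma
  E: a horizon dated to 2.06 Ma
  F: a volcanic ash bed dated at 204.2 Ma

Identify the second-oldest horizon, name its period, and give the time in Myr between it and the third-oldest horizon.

C, in the Stenian; 657 million years to D

Sorted oldest-first by Ma: A (2009), C (1195), D (538), B (440.4), F (204.2), E (2.06).
The second oldest is C at 1195 Ma, which lies in 1200–1000 Ma: the Stenian.
The third oldest is D at 538 Ma; separation = |1195 − 538| = 657 Myr.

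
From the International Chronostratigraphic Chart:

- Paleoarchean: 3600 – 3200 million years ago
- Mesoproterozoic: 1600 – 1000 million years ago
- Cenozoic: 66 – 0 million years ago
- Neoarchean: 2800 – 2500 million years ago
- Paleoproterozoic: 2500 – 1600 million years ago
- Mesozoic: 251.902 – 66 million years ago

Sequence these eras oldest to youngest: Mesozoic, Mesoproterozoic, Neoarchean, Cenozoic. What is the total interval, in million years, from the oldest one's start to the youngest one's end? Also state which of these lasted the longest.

Neoarchean, Mesoproterozoic, Mesozoic, Cenozoic; total span 2800 Myr; longest is Mesoproterozoic

Start ages (Ma): Neoarchean 2800, Mesoproterozoic 1600, Mesozoic 251.902, Cenozoic 66.
Ordered oldest to youngest: Neoarchean, Mesoproterozoic, Mesozoic, Cenozoic.
Span = 2800 − 0 = 2800 Myr.
Durations: Cenozoic 66, Mesoproterozoic 600, Mesozoic 185.902, Neoarchean 300 → longest is Mesoproterozoic (600 Myr).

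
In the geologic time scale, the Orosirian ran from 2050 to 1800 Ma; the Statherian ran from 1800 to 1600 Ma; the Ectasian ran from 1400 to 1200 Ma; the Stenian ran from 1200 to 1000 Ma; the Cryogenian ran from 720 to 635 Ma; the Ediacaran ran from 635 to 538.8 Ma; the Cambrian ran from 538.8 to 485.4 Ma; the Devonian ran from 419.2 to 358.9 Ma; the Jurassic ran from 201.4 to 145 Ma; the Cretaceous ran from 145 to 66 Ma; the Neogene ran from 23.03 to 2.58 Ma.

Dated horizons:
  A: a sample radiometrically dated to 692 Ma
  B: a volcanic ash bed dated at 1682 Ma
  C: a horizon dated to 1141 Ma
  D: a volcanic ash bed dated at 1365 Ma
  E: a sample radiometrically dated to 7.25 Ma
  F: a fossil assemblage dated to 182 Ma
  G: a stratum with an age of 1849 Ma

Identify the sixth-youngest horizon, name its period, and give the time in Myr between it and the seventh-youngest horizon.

Smaller Ma means younger, so youngest first: E 7.25 < F 182 < A 692 < C 1141 < D 1365 < B 1682 < G 1849.
Counting 6 along gives B (1682 Ma); the excerpt puts that inside the Statherian, 1800–1600 Ma.
Next in line is G (1849 Ma), and 1849 − 1682 = 167 Myr.

B, in the Statherian; 167 million years to G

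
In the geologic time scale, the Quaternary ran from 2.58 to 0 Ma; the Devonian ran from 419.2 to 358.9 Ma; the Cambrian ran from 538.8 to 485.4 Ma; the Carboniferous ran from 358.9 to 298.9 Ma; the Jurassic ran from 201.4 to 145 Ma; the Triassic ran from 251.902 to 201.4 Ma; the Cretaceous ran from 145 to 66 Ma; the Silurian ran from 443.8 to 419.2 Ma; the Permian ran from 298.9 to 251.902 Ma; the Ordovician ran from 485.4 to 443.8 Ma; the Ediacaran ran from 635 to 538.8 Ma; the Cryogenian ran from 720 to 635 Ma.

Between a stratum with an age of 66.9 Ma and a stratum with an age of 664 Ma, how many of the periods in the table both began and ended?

9

The older date is 664 Ma and the younger is 66.9 Ma.
Periods with start < 664 and end > 66.9 Ma: Ediacaran (635–538.8), Cambrian (538.8–485.4), Ordovician (485.4–443.8), Silurian (443.8–419.2), Devonian (419.2–358.9), Carboniferous (358.9–298.9), Permian (298.9–251.902), Triassic (251.902–201.4), Jurassic (201.4–145).
That is 9 complete periods.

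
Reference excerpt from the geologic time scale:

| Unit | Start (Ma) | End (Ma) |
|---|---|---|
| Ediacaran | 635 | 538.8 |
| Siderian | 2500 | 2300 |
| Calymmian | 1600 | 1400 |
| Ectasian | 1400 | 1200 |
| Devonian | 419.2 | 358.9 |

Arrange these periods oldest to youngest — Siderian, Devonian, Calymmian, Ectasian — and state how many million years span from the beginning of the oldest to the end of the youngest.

Start ages (Ma): Siderian 2500, Calymmian 1600, Ectasian 1400, Devonian 419.2.
Ordered oldest to youngest: Siderian, Calymmian, Ectasian, Devonian.
Span = 2500 − 358.9 = 2141.1 Myr.

Siderian → Calymmian → Ectasian → Devonian; total span 2141.1 Myr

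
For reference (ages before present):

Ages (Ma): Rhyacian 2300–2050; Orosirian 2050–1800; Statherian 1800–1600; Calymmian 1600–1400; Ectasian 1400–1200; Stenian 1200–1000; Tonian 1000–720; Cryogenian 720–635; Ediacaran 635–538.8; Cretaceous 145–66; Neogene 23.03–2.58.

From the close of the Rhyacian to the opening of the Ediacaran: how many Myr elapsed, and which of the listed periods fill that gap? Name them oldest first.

End of Rhyacian = 2050 Ma; start of Ediacaran = 635 Ma.
Gap = 2050 − 635 = 1415 Myr.
Periods wholly inside 2050–635 Ma: Orosirian (2050–1800), Statherian (1800–1600), Calymmian (1600–1400), Ectasian (1400–1200), Stenian (1200–1000), Tonian (1000–720), Cryogenian (720–635).

1415 million years; Orosirian, Statherian, Calymmian, Ectasian, Stenian, Tonian, Cryogenian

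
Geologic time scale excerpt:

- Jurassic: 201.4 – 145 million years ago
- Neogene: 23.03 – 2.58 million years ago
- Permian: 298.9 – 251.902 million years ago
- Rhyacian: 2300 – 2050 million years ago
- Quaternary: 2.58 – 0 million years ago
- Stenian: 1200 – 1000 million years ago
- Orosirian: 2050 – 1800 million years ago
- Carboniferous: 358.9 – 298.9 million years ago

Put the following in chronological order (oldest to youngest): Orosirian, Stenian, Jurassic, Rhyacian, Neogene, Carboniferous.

Read off each span (Ma): Orosirian 2050–1800; Stenian 1200–1000; Jurassic 201.4–145; Rhyacian 2300–2050; Neogene 23.03–2.58; Carboniferous 358.9–298.9.
Larger Ma is older, so oldest→youngest is Rhyacian, Orosirian, Stenian, Carboniferous, Jurassic, Neogene.

Rhyacian, then Orosirian, then Stenian, then Carboniferous, then Jurassic, then Neogene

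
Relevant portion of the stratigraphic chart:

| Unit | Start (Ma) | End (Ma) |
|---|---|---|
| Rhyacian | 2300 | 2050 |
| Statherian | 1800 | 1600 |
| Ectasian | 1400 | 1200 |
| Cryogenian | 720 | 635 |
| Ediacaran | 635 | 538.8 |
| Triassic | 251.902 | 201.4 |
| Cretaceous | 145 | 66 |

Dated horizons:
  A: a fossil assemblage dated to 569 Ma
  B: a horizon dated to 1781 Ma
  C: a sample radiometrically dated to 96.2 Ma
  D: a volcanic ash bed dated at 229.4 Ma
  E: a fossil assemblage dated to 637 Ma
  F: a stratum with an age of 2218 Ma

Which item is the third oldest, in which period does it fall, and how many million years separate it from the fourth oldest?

Larger Ma means older, so oldest first: F 2218 > B 1781 > E 637 > A 569 > D 229.4 > C 96.2.
Counting 3 along gives E (637 Ma); the excerpt puts that inside the Cryogenian, 720–635 Ma.
Next in line is A (569 Ma), and 637 − 569 = 68 Myr.

E, in the Cryogenian; 68 million years to A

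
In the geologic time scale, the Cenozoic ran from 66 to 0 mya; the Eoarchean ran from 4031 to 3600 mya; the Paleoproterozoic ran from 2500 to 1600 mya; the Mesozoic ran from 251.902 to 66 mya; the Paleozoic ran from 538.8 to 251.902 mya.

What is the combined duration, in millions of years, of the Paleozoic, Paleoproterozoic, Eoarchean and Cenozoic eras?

1683.898 million years

Each duration: Paleozoic = 286.898; Paleoproterozoic = 900; Eoarchean = 431; Cenozoic = 66.
Sum: 286.898 + 900 + 431 + 66 = 1683.898 Myr.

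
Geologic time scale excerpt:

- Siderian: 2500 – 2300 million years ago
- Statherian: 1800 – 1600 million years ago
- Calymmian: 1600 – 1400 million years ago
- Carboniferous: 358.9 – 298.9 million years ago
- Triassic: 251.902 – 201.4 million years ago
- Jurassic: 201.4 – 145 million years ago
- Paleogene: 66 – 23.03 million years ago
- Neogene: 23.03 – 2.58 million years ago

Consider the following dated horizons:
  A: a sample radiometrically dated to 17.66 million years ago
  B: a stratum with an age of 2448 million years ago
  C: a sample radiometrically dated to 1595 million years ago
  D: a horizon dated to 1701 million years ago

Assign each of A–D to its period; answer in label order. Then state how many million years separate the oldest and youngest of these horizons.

A — Neogene; B — Siderian; C — Calymmian; D — Statherian; span 2430.34 million years

Match each age against the start–end ranges in the excerpt: A = 17.66 Ma → Neogene (23.03–2.58); B = 2448 Ma → Siderian (2500–2300); C = 1595 Ma → Calymmian (1600–1400); D = 1701 Ma → Statherian (1800–1600).
The largest age is 2448 Ma and the smallest is 17.66 Ma; their difference is 2430.34 Myr.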